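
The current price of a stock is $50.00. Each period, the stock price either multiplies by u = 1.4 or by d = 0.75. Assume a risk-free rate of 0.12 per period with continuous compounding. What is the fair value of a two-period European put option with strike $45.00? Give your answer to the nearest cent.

Risk-neutral probability p = (e^0.12 − 0.75)/(1.4 − 0.75) = 0.3775/0.6500 = 0.5808
Terminal stock prices: S_uu = 98, S_ud = 52.5, S_dd = 28.12
Terminal payoffs (K − S): max(-53, 0) = 0, max(-7.5, 0) = 0, max(16.88, 0) = 16.88
Node u (S = 70): V_u = e^(−0.12)·[0.5808·0.0000 + 0.4192·0.0000] = 0.0000
Node d (S = 37.5): V_d = e^(−0.12)·[0.5808·0.0000 + 0.4192·16.8750] = 6.2746
Node 0 (S = 50): V_0 = e^(−0.12)·[0.5808·0.0000 + 0.4192·6.2746] = 2.3331

$2.33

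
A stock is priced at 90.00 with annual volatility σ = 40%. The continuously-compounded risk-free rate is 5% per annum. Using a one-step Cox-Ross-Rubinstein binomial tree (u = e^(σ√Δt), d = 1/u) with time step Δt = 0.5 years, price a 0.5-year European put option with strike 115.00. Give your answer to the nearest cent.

CRR parameters: u = e^(σ√Δt) = e^(0.4·√0.5) = 1.3269, d = 1/u = 0.7536
Per-period rate: rΔt = 0.05·0.5 = 0.025, so R = e^0.025 = 1.0253
Risk-neutral probability p = (e^0.025 − 0.7536)/(1.3269 − 0.7536) = 0.2717/0.5733 = 0.4739
Terminal stock prices: S_u = 119.4, S_d = 67.83
Terminal payoffs (K − S): max(-4.421, 0) = 0, max(47.17, 0) = 47.17
Node 0 (S = 90): V_0 = e^(−0.025)·[0.4739·0.0000 + 0.5261·47.1726] = 24.2039

24.20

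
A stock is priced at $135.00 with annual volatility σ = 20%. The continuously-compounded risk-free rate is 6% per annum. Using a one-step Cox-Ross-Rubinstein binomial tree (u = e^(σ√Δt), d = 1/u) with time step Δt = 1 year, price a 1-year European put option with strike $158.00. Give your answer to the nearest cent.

CRR parameters: u = e^(σ√Δt) = e^(0.2·√1) = 1.2214, d = 1/u = 0.8187
Per-period rate: rΔt = 0.06·1 = 0.06, so R = e^0.06 = 1.0618
Risk-neutral probability p = (e^0.06 − 0.8187)/(1.2214 − 0.8187) = 0.2431/0.4027 = 0.6037
Terminal stock prices: S_u = 164.9, S_d = 110.5
Terminal payoffs (K − S): max(-6.889, 0) = 0, max(47.47, 0) = 47.47
Node 0 (S = 135): V_0 = e^(−0.06)·[0.6037·0.0000 + 0.3963·47.4713] = 17.7159

$17.72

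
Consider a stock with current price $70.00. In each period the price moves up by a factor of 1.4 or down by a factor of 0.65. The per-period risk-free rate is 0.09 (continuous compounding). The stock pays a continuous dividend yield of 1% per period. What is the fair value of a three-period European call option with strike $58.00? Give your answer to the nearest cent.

Per-period risk-free factor R = e^0.09 = 1.0942; dividend-adjusted growth = e^(0.09−0.01) = 1.0833.
Risk-neutral probability p = (1.0833 − 0.65)/(1.4 − 0.65) = 0.4333/0.7500 = 0.5777
Terminal stock prices: S_uuu = 192.1, S_uud = 89.18, S_udd = 41.41, S_ddd = 19.22
Terminal payoffs (S − K): max(134.1, 0) = 134.1, max(31.18, 0) = 31.18, max(-16.59, 0) = 0, max(-38.78, 0) = 0
Node uu (S = 137.2): V_uu = e^(−0.09)·[0.5777·134.0800 + 0.4223·31.1800] = 82.8268
Node ud (S = 63.7): V_ud = e^(−0.09)·[0.5777·31.1800 + 0.4223·0.0000] = 16.4628
Node dd (S = 29.58): V_dd = e^(−0.09)·[0.5777·0.0000 + 0.4223·0.0000] = 0.0000
Node u (S = 98): V_u = e^(−0.09)·[0.5777·82.8268 + 0.4223·16.4628] = 50.0856
Node d (S = 45.5): V_d = e^(−0.09)·[0.5777·16.4628 + 0.4223·0.0000] = 8.6922
Node 0 (S = 70): V_0 = e^(−0.09)·[0.5777·50.0856 + 0.4223·8.6922] = 29.7995

$29.80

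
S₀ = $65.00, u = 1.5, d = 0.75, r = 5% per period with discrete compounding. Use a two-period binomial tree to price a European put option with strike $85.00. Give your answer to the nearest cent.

Risk-neutral probability p = (1 + 0.05 − 0.75)/(1.5 − 0.75) = 0.3000/0.7500 = 0.4000
Terminal stock prices: S_uu = 146.2, S_ud = 73.12, S_dd = 36.56
Terminal payoffs (K − S): max(-61.25, 0) = 0, max(11.88, 0) = 11.88, max(48.44, 0) = 48.44
Node u (S = 97.5): V_u = 1/1.05·[0.4000·0.0000 + 0.6000·11.8750] = 6.7857
Node d (S = 48.75): V_d = 1/1.05·[0.4000·11.8750 + 0.6000·48.4375] = 32.2024
Node 0 (S = 65): V_0 = 1/1.05·[0.4000·6.7857 + 0.6000·32.2024] = 20.9864

$20.99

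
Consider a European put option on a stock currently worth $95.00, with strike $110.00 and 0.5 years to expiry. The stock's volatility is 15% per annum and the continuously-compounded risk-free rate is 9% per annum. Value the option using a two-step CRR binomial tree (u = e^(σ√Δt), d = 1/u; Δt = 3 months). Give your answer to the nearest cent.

CRR parameters: u = e^(σ√Δt) = e^(0.15·√0.25) = 1.0779, d = 1/u = 0.9277
Per-period rate: rΔt = 0.09·0.25 = 0.0225, so R = e^0.0225 = 1.0228
Risk-neutral probability p = (e^0.0225 − 0.9277)/(1.0779 − 0.9277) = 0.0950/0.1501 = 0.6328
Terminal stock prices: S_uu = 110.4, S_ud = 95, S_dd = 81.77
Terminal payoffs (K − S): max(-0.3743, 0) = 0, max(15, 0) = 15, max(28.23, 0) = 28.23
Node u (S = 102.4): V_u = e^(−0.0225)·[0.6328·0.0000 + 0.3672·15.0000] = 5.3852
Node d (S = 88.14): V_d = e^(−0.0225)·[0.6328·15.0000 + 0.3672·28.2327] = 19.4170
Node 0 (S = 95): V_0 = e^(−0.0225)·[0.6328·5.3852 + 0.3672·19.4170] = 10.3030

$10.30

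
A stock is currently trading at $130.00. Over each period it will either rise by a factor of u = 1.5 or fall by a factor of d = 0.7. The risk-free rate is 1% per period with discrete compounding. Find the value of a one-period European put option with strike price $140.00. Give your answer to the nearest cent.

$29.72

Risk-neutral probability p = (1 + 0.01 − 0.7)/(1.5 − 0.7) = 0.3100/0.8000 = 0.3875
Terminal stock prices: S_u = 195, S_d = 91
Terminal payoffs (K − S): max(-55, 0) = 0, max(49, 0) = 49
Node 0 (S = 130): V_0 = 1/1.01·[0.3875·0.0000 + 0.6125·49.0000] = 29.7153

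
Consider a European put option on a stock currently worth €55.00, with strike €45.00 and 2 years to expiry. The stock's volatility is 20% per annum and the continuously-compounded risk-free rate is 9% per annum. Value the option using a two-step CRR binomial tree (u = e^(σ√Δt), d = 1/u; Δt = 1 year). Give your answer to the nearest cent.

CRR parameters: u = e^(σ√Δt) = e^(0.2·√1) = 1.2214, d = 1/u = 0.8187
Per-period rate: rΔt = 0.09·1 = 0.09, so R = e^0.09 = 1.0942
Risk-neutral probability p = (e^0.09 − 0.8187)/(1.2214 − 0.8187) = 0.2754/0.4027 = 0.6840
Terminal stock prices: S_uu = 82.05, S_ud = 55, S_dd = 36.87
Terminal payoffs (K − S): max(-37.05, 0) = 0, max(-10, 0) = 0, max(8.132, 0) = 8.132
Node u (S = 67.18): V_u = e^(−0.09)·[0.6840·0.0000 + 0.3160·0.0000] = 0.0000
Node d (S = 45.03): V_d = e^(−0.09)·[0.6840·0.0000 + 0.3160·8.1324] = 2.3484
Node 0 (S = 55): V_0 = e^(−0.09)·[0.6840·0.0000 + 0.3160·2.3484] = 0.6781

€0.68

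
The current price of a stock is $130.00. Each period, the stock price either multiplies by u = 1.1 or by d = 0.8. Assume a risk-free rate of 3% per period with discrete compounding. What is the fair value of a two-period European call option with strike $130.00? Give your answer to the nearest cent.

Risk-neutral probability p = (1 + 0.03 − 0.8)/(1.1 − 0.8) = 0.2300/0.3000 = 0.7667
Terminal stock prices: S_uu = 157.3, S_ud = 114.4, S_dd = 83.2
Terminal payoffs (S − K): max(27.3, 0) = 27.3, max(-15.6, 0) = 0, max(-46.8, 0) = 0
Node u (S = 143): V_u = 1/1.03·[0.7667·27.3000 + 0.2333·0.0000] = 20.3204
Node d (S = 104): V_d = 1/1.03·[0.7667·0.0000 + 0.2333·0.0000] = 0.0000
Node 0 (S = 130): V_0 = 1/1.03·[0.7667·20.3204 + 0.2333·0.0000] = 15.1252

$15.13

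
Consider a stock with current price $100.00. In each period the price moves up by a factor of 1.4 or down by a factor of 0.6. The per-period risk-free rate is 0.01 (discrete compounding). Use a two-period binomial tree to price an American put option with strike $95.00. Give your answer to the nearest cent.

$19.59

Risk-neutral probability p = (1 + 0.01 − 0.6)/(1.4 − 0.6) = 0.4100/0.8000 = 0.5125
Terminal stock prices: S_uu = 196, S_ud = 84, S_dd = 36
Terminal payoffs (K − S): max(-101, 0) = 0, max(11, 0) = 11, max(59, 0) = 59
Node u (S = 140): continuation = 1/1.01·[0.5125·0.0000 + 0.4875·11.0000] = 5.3094; exercise value = 0.0000 ≤ continuation, so V_u = 5.3094
Node d (S = 60): continuation = 1/1.01·[0.5125·11.0000 + 0.4875·59.0000] = 34.0594; exercise value = 35.0000 > continuation, so V_d = 35.0000 (exercise)
Node 0 (S = 100): continuation = 1/1.01·[0.5125·5.3094 + 0.4875·35.0000] = 19.5877; exercise value = 0.0000 ≤ continuation, so V_0 = 19.5877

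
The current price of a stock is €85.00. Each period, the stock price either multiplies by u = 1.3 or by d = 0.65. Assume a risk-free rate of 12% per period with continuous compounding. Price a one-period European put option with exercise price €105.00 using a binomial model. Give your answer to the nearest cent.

Risk-neutral probability p = (e^0.12 − 0.65)/(1.3 − 0.65) = 0.4775/0.6500 = 0.7346
Terminal stock prices: S_u = 110.5, S_d = 55.25
Terminal payoffs (K − S): max(-5.5, 0) = 0, max(49.75, 0) = 49.75
Node 0 (S = 85): V_0 = e^(−0.12)·[0.7346·0.0000 + 0.2654·49.7500] = 11.7101

€11.71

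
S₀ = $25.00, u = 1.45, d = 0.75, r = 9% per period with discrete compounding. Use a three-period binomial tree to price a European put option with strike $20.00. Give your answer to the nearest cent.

Risk-neutral probability p = (1 + 0.09 − 0.75)/(1.45 − 0.75) = 0.3400/0.7000 = 0.4857
Terminal stock prices: S_uuu = 76.22, S_uud = 39.42, S_udd = 20.39, S_ddd = 10.55
Terminal payoffs (K − S): max(-56.22, 0) = 0, max(-19.42, 0) = 0, max(-0.3906, 0) = 0, max(9.453, 0) = 9.453
Node uu (S = 52.56): V_uu = 1/1.09·[0.4857·0.0000 + 0.5143·0.0000] = 0.0000
Node ud (S = 27.19): V_ud = 1/1.09·[0.4857·0.0000 + 0.5143·0.0000] = 0.0000
Node dd (S = 14.06): V_dd = 1/1.09·[0.4857·0.0000 + 0.5143·9.4531] = 4.4602
Node u (S = 36.25): V_u = 1/1.09·[0.4857·0.0000 + 0.5143·0.0000] = 0.0000
Node d (S = 18.75): V_d = 1/1.09·[0.4857·0.0000 + 0.5143·4.4602] = 2.1044
Node 0 (S = 25): V_0 = 1/1.09·[0.4857·0.0000 + 0.5143·2.1044] = 0.9929

$0.99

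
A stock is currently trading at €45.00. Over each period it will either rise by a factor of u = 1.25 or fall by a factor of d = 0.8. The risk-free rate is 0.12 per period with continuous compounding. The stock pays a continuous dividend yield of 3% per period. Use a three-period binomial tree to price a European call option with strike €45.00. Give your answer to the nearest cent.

Per-period risk-free factor R = e^0.12 = 1.1275; dividend-adjusted growth = e^(0.12−0.03) = 1.0942.
Risk-neutral probability p = (1.0942 − 0.8)/(1.25 − 0.8) = 0.2942/0.4500 = 0.6537
Terminal stock prices: S_uuu = 87.89, S_uud = 56.25, S_udd = 36, S_ddd = 23.04
Terminal payoffs (S − K): max(42.89, 0) = 42.89, max(11.25, 0) = 11.25, max(-9, 0) = 0, max(-21.96, 0) = 0
Node uu (S = 70.31): V_uu = e^(−0.12)·[0.6537·42.8906 + 0.3463·11.2500] = 28.3230
Node ud (S = 45): V_ud = e^(−0.12)·[0.6537·11.2500 + 0.3463·0.0000] = 6.5227
Node dd (S = 28.8): V_dd = e^(−0.12)·[0.6537·0.0000 + 0.3463·0.0000] = 0.0000
Node u (S = 56.25): V_u = e^(−0.12)·[0.6537·28.3230 + 0.3463·6.5227] = 18.4249
Node d (S = 36): V_d = e^(−0.12)·[0.6537·6.5227 + 0.3463·0.0000] = 3.7819
Node 0 (S = 45): V_0 = e^(−0.12)·[0.6537·18.4249 + 0.3463·3.7819] = 11.8442

€11.84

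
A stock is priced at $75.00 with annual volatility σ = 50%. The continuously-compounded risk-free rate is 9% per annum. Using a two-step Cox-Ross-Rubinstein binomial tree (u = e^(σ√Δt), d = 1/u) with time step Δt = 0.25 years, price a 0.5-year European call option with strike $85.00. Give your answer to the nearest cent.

CRR parameters: u = e^(σ√Δt) = e^(0.5·√0.25) = 1.2840, d = 1/u = 0.7788
Per-period rate: rΔt = 0.09·0.25 = 0.0225, so R = e^0.0225 = 1.0228
Risk-neutral probability p = (e^0.0225 − 0.7788)/(1.2840 − 0.7788) = 0.2440/0.5052 = 0.4829
Terminal stock prices: S_uu = 123.7, S_ud = 75, S_dd = 45.49
Terminal payoffs (S − K): max(38.65, 0) = 38.65, max(-10, 0) = 0, max(-39.51, 0) = 0
Node u (S = 96.3): V_u = e^(−0.0225)·[0.4829·38.6541 + 0.5171·0.0000] = 18.2494
Node d (S = 58.41): V_d = e^(−0.0225)·[0.4829·0.0000 + 0.5171·0.0000] = 0.0000
Node 0 (S = 75): V_0 = e^(−0.0225)·[0.4829·18.2494 + 0.5171·0.0000] = 8.6159

$8.62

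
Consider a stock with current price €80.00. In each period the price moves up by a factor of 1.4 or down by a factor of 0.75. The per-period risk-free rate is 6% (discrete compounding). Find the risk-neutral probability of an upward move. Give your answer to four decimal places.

Risk-neutral probability p = (1 + 0.06 − 0.75)/(1.4 − 0.75) = 0.3100/0.6500 = 0.4769

p = 0.4769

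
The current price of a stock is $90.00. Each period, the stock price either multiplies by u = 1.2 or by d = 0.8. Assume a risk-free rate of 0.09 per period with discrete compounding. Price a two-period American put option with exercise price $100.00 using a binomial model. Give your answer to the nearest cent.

$10.00

Risk-neutral probability p = (1 + 0.09 − 0.8)/(1.2 − 0.8) = 0.2900/0.4000 = 0.7250
Terminal stock prices: S_uu = 129.6, S_ud = 86.4, S_dd = 57.6
Terminal payoffs (K − S): max(-29.6, 0) = 0, max(13.6, 0) = 13.6, max(42.4, 0) = 42.4
Node u (S = 108): continuation = 1/1.09·[0.7250·0.0000 + 0.2750·13.6000] = 3.4312; exercise value = 0.0000 ≤ continuation, so V_u = 3.4312
Node d (S = 72): continuation = 1/1.09·[0.7250·13.6000 + 0.2750·42.4000] = 19.7431; exercise value = 28.0000 > continuation, so V_d = 28.0000 (exercise)
Node 0 (S = 90): continuation = 1/1.09·[0.7250·3.4312 + 0.2750·28.0000] = 9.3464; exercise value = 10.0000 > continuation, so V_0 = 10.0000 (exercise)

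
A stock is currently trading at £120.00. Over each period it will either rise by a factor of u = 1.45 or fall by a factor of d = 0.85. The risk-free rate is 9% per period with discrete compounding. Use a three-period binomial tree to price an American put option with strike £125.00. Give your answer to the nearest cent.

Risk-neutral probability p = (1 + 0.09 − 0.85)/(1.45 − 0.85) = 0.2400/0.6000 = 0.4000
Terminal stock prices: S_uuu = 365.8, S_uud = 214.5, S_udd = 125.7, S_ddd = 73.69
Terminal payoffs (K − S): max(-240.8, 0) = 0, max(-89.46, 0) = 0, max(-0.715, 0) = 0, max(51.31, 0) = 51.31
Node uu (S = 252.3): continuation = 1/1.09·[0.4000·0.0000 + 0.6000·0.0000] = 0.0000; exercise value = 0.0000 ≤ continuation, so V_uu = 0.0000
Node ud (S = 147.9): continuation = 1/1.09·[0.4000·0.0000 + 0.6000·0.0000] = 0.0000; exercise value = 0.0000 ≤ continuation, so V_ud = 0.0000
Node dd (S = 86.7): continuation = 1/1.09·[0.4000·0.0000 + 0.6000·51.3050] = 28.2413; exercise value = 38.3000 > continuation, so V_dd = 38.3000 (exercise)
Node u (S = 174): continuation = 1/1.09·[0.4000·0.0000 + 0.6000·0.0000] = 0.0000; exercise value = 0.0000 ≤ continuation, so V_u = 0.0000
Node d (S = 102): continuation = 1/1.09·[0.4000·0.0000 + 0.6000·38.3000] = 21.0826; exercise value = 23.0000 > continuation, so V_d = 23.0000 (exercise)
Node 0 (S = 120): continuation = 1/1.09·[0.4000·0.0000 + 0.6000·23.0000] = 12.6606; exercise value = 5.0000 ≤ continuation, so V_0 = 12.6606

£12.66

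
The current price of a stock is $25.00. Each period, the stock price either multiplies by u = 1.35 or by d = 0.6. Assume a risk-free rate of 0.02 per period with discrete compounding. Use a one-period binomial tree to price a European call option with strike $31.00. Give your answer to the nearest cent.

Risk-neutral probability p = (1 + 0.02 − 0.6)/(1.35 − 0.6) = 0.4200/0.7500 = 0.5600
Terminal stock prices: S_u = 33.75, S_d = 15
Terminal payoffs (S − K): max(2.75, 0) = 2.75, max(-16, 0) = 0
Node 0 (S = 25): V_0 = 1/1.02·[0.5600·2.7500 + 0.4400·0.0000] = 1.5098

$1.51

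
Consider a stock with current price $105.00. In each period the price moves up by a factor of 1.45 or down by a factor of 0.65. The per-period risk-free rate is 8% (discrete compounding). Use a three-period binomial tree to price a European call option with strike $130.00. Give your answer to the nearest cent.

Risk-neutral probability p = (1 + 0.08 − 0.65)/(1.45 − 0.65) = 0.4300/0.8000 = 0.5375
Terminal stock prices: S_uuu = 320.1, S_uud = 143.5, S_udd = 64.33, S_ddd = 28.84
Terminal payoffs (S − K): max(190.1, 0) = 190.1, max(13.5, 0) = 13.5, max(-65.67, 0) = 0, max(-101.2, 0) = 0
Node uu (S = 220.8): V_uu = 1/1.08·[0.5375·190.1056 + 0.4625·13.4956] = 100.3921
Node ud (S = 98.96): V_ud = 1/1.08·[0.5375·13.4956 + 0.4625·0.0000] = 6.7166
Node dd (S = 44.36): V_dd = 1/1.08·[0.5375·0.0000 + 0.4625·0.0000] = 0.0000
Node u (S = 152.2): V_u = 1/1.08·[0.5375·100.3921 + 0.4625·6.7166] = 52.8400
Node d (S = 68.25): V_d = 1/1.08·[0.5375·6.7166 + 0.4625·0.0000] = 3.3427
Node 0 (S = 105): V_0 = 1/1.08·[0.5375·52.8400 + 0.4625·3.3427] = 27.7292

$27.73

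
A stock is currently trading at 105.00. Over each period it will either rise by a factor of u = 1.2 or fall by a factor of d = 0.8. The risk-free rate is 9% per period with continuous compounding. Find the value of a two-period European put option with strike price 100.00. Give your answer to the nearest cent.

1.92

Risk-neutral probability p = (e^0.09 − 0.8)/(1.2 − 0.8) = 0.2942/0.4000 = 0.7354
Terminal stock prices: S_uu = 151.2, S_ud = 100.8, S_dd = 67.2
Terminal payoffs (K − S): max(-51.2, 0) = 0, max(-0.8, 0) = 0, max(32.8, 0) = 32.8
Node u (S = 126): V_u = e^(−0.09)·[0.7354·0.0000 + 0.2646·0.0000] = 0.0000
Node d (S = 84): V_d = e^(−0.09)·[0.7354·0.0000 + 0.2646·32.8000] = 7.9308
Node 0 (S = 105): V_0 = e^(−0.09)·[0.7354·0.0000 + 0.2646·7.9308] = 1.9176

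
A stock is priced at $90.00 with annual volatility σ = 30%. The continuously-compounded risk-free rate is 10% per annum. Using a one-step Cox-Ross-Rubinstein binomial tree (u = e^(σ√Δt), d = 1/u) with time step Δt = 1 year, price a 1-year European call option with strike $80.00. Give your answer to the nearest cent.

$22.46

CRR parameters: u = e^(σ√Δt) = e^(0.3·√1) = 1.3499, d = 1/u = 0.7408
Per-period rate: rΔt = 0.1·1 = 0.1, so R = e^0.1 = 1.1052
Risk-neutral probability p = (e^0.1 − 0.7408)/(1.3499 − 0.7408) = 0.3644/0.6090 = 0.5982
Terminal stock prices: S_u = 121.5, S_d = 66.67
Terminal payoffs (S − K): max(41.49, 0) = 41.49, max(-13.33, 0) = 0
Node 0 (S = 90): V_0 = e^(−0.1)·[0.5982·41.4873 + 0.4018·0.0000] = 22.4575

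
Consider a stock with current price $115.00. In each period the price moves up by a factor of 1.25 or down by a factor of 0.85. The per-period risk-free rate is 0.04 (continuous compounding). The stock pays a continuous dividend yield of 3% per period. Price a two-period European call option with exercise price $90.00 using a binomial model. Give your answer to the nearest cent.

$27.52

Per-period risk-free factor R = e^0.04 = 1.0408; dividend-adjusted growth = e^(0.04−0.03) = 1.0101.
Risk-neutral probability p = (1.0101 − 0.85)/(1.25 − 0.85) = 0.1601/0.4000 = 0.4001
Terminal stock prices: S_uu = 179.7, S_ud = 122.2, S_dd = 83.09
Terminal payoffs (S − K): max(89.69, 0) = 89.69, max(32.19, 0) = 32.19, max(-6.913, 0) = 0
Node u (S = 143.8): V_u = e^(−0.04)·[0.4001·89.6875 + 0.5999·32.1875] = 53.0305
Node d (S = 97.75): V_d = e^(−0.04)·[0.4001·32.1875 + 0.5999·0.0000] = 12.3740
Node 0 (S = 115): V_0 = e^(−0.04)·[0.4001·53.0305 + 0.5999·12.3740] = 27.5187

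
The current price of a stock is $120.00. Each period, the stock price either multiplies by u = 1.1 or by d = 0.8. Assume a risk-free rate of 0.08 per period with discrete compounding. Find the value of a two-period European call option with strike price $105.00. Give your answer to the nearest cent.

$30.09

Risk-neutral probability p = (1 + 0.08 − 0.8)/(1.1 − 0.8) = 0.2800/0.3000 = 0.9333
Terminal stock prices: S_uu = 145.2, S_ud = 105.6, S_dd = 76.8
Terminal payoffs (S − K): max(40.2, 0) = 40.2, max(0.6, 0) = 0.6, max(-28.2, 0) = 0
Node u (S = 132): V_u = 1/1.08·[0.9333·40.2000 + 0.0667·0.6000] = 34.7778
Node d (S = 96): V_d = 1/1.08·[0.9333·0.6000 + 0.0667·0.0000] = 0.5185
Node 0 (S = 120): V_0 = 1/1.08·[0.9333·34.7778 + 0.0667·0.5185] = 30.0869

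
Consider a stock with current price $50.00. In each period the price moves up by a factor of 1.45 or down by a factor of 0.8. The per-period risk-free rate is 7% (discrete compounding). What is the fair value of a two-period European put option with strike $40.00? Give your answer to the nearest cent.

$2.39

Risk-neutral probability p = (1 + 0.07 − 0.8)/(1.45 − 0.8) = 0.2700/0.6500 = 0.4154
Terminal stock prices: S_uu = 105.1, S_ud = 58, S_dd = 32
Terminal payoffs (K − S): max(-65.12, 0) = 0, max(-18, 0) = 0, max(8, 0) = 8
Node u (S = 72.5): V_u = 1/1.07·[0.4154·0.0000 + 0.5846·0.0000] = 0.0000
Node d (S = 40): V_d = 1/1.07·[0.4154·0.0000 + 0.5846·8.0000] = 4.3710
Node 0 (S = 50): V_0 = 1/1.07·[0.4154·0.0000 + 0.5846·4.3710] = 2.3882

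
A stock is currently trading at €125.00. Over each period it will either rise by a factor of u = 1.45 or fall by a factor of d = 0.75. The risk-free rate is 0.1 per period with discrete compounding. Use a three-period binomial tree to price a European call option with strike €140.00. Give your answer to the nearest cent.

€38.73

Risk-neutral probability p = (1 + 0.1 − 0.75)/(1.45 − 0.75) = 0.3500/0.7000 = 0.5000
Terminal stock prices: S_uuu = 381.1, S_uud = 197.1, S_udd = 102, S_ddd = 52.73
Terminal payoffs (S − K): max(241.1, 0) = 241.1, max(57.11, 0) = 57.11, max(-38.05, 0) = 0, max(-87.27, 0) = 0
Node uu (S = 262.8): V_uu = 1/1.1·[0.5000·241.0781 + 0.5000·57.1094] = 135.5398
Node ud (S = 135.9): V_ud = 1/1.1·[0.5000·57.1094 + 0.5000·0.0000] = 25.9588
Node dd (S = 70.31): V_dd = 1/1.1·[0.5000·0.0000 + 0.5000·0.0000] = 0.0000
Node u (S = 181.2): V_u = 1/1.1·[0.5000·135.5398 + 0.5000·25.9588] = 73.4084
Node d (S = 93.75): V_d = 1/1.1·[0.5000·25.9588 + 0.5000·0.0000] = 11.7995
Node 0 (S = 125): V_0 = 1/1.1·[0.5000·73.4084 + 0.5000·11.7995] = 38.7309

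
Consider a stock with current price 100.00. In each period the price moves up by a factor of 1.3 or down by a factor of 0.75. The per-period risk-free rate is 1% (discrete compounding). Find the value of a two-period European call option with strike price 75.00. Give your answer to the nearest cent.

31.59

Risk-neutral probability p = (1 + 0.01 − 0.75)/(1.3 − 0.75) = 0.2600/0.5500 = 0.4727
Terminal stock prices: S_uu = 169, S_ud = 97.5, S_dd = 56.25
Terminal payoffs (S − K): max(94, 0) = 94, max(22.5, 0) = 22.5, max(-18.75, 0) = 0
Node u (S = 130): V_u = 1/1.01·[0.4727·94.0000 + 0.5273·22.5000] = 55.7426
Node d (S = 75): V_d = 1/1.01·[0.4727·22.5000 + 0.5273·0.0000] = 10.5311
Node 0 (S = 100): V_0 = 1/1.01·[0.4727·55.7426 + 0.5273·10.5311] = 31.5879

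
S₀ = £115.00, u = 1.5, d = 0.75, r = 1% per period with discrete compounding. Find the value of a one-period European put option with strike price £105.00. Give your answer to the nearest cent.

Risk-neutral probability p = (1 + 0.01 − 0.75)/(1.5 − 0.75) = 0.2600/0.7500 = 0.3467
Terminal stock prices: S_u = 172.5, S_d = 86.25
Terminal payoffs (K − S): max(-67.5, 0) = 0, max(18.75, 0) = 18.75
Node 0 (S = 115): V_0 = 1/1.01·[0.3467·0.0000 + 0.6533·18.7500] = 12.1287

£12.13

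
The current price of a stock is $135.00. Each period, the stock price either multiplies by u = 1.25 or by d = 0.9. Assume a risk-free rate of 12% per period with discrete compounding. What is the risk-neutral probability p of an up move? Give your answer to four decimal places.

Risk-neutral probability p = (1 + 0.12 − 0.9)/(1.25 − 0.9) = 0.2200/0.3500 = 0.6286

p = 0.6286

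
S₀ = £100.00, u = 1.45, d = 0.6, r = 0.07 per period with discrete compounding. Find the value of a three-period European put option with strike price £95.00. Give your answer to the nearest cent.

£16.94

Risk-neutral probability p = (1 + 0.07 − 0.6)/(1.45 − 0.6) = 0.4700/0.8500 = 0.5529
Terminal stock prices: S_uuu = 304.9, S_uud = 126.1, S_udd = 52.2, S_ddd = 21.6
Terminal payoffs (K − S): max(-209.9, 0) = 0, max(-31.15, 0) = 0, max(42.8, 0) = 42.8, max(73.4, 0) = 73.4
Node uu (S = 210.2): V_uu = 1/1.07·[0.5529·0.0000 + 0.4471·0.0000] = 0.0000
Node ud (S = 87): V_ud = 1/1.07·[0.5529·0.0000 + 0.4471·42.8000] = 17.8824
Node dd (S = 36): V_dd = 1/1.07·[0.5529·42.8000 + 0.4471·73.4000] = 52.7850
Node u (S = 145): V_u = 1/1.07·[0.5529·0.0000 + 0.4471·17.8824] = 7.4715
Node d (S = 60): V_d = 1/1.07·[0.5529·17.8824 + 0.4471·52.7850] = 31.2952
Node 0 (S = 100): V_0 = 1/1.07·[0.5529·7.4715 + 0.4471·31.2952] = 16.9365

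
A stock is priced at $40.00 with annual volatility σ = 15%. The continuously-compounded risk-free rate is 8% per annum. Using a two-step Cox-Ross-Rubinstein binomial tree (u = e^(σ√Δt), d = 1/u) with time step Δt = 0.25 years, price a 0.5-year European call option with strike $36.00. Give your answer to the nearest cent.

CRR parameters: u = e^(σ√Δt) = e^(0.15·√0.25) = 1.0779, d = 1/u = 0.9277
Per-period rate: rΔt = 0.08·0.25 = 0.02, so R = e^0.02 = 1.0202
Risk-neutral probability p = (e^0.02 − 0.9277)/(1.0779 − 0.9277) = 0.0925/0.1501 = 0.6158
Terminal stock prices: S_uu = 46.47, S_ud = 40, S_dd = 34.43
Terminal payoffs (S − K): max(10.47, 0) = 10.47, max(4, 0) = 4, max(-1.572, 0) = 0
Node u (S = 43.12): V_u = e^(−0.02)·[0.6158·10.4734 + 0.3842·4.0000] = 7.8282
Node d (S = 37.11): V_d = e^(−0.02)·[0.6158·4.0000 + 0.3842·0.0000] = 2.4145
Node 0 (S = 40): V_0 = e^(−0.02)·[0.6158·7.8282 + 0.3842·2.4145] = 5.6345

$5.63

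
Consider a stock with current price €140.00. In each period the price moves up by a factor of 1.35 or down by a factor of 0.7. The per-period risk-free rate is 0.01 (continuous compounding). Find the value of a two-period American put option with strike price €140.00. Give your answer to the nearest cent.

€23.63

Risk-neutral probability p = (e^0.01 − 0.7)/(1.35 − 0.7) = 0.3101/0.6500 = 0.4770
Terminal stock prices: S_uu = 255.2, S_ud = 132.3, S_dd = 68.6
Terminal payoffs (K − S): max(-115.2, 0) = 0, max(7.7, 0) = 7.7, max(71.4, 0) = 71.4
Node u (S = 189): continuation = e^(−0.01)·[0.4770·0.0000 + 0.5230·7.7000] = 3.9870; exercise value = 0.0000 ≤ continuation, so V_u = 3.9870
Node d (S = 98): continuation = e^(−0.01)·[0.4770·7.7000 + 0.5230·71.4000] = 40.6070; exercise value = 42.0000 > continuation, so V_d = 42.0000 (exercise)
Node 0 (S = 140): continuation = e^(−0.01)·[0.4770·3.9870 + 0.5230·42.0000] = 23.6303; exercise value = 0.0000 ≤ continuation, so V_0 = 23.6303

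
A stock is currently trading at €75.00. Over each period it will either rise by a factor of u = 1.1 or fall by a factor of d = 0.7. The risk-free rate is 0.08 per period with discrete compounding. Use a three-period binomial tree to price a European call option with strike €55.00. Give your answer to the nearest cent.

€31.42

Risk-neutral probability p = (1 + 0.08 − 0.7)/(1.1 − 0.7) = 0.3800/0.4000 = 0.9500
Terminal stock prices: S_uuu = 99.83, S_uud = 63.53, S_udd = 40.42, S_ddd = 25.72
Terminal payoffs (S − K): max(44.83, 0) = 44.83, max(8.525, 0) = 8.525, max(-14.58, 0) = 0, max(-29.28, 0) = 0
Node uu (S = 90.75): V_uu = 1/1.08·[0.9500·44.8250 + 0.0500·8.5250] = 39.8241
Node ud (S = 57.75): V_ud = 1/1.08·[0.9500·8.5250 + 0.0500·0.0000] = 7.4988
Node dd (S = 36.75): V_dd = 1/1.08·[0.9500·0.0000 + 0.0500·0.0000] = 0.0000
Node u (S = 82.5): V_u = 1/1.08·[0.9500·39.8241 + 0.0500·7.4988] = 35.3776
Node d (S = 52.5): V_d = 1/1.08·[0.9500·7.4988 + 0.0500·0.0000] = 6.5962
Node 0 (S = 75): V_0 = 1/1.08·[0.9500·35.3776 + 0.0500·6.5962] = 31.4246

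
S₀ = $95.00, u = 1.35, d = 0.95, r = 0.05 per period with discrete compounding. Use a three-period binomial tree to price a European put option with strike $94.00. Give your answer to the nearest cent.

$4.57

Risk-neutral probability p = (1 + 0.05 − 0.95)/(1.35 − 0.95) = 0.1000/0.4000 = 0.2500
Terminal stock prices: S_uuu = 233.7, S_uud = 164.5, S_udd = 115.7, S_ddd = 81.45
Terminal payoffs (K − S): max(-139.7, 0) = 0, max(-70.48, 0) = 0, max(-21.75, 0) = 0, max(12.55, 0) = 12.55
Node uu (S = 173.1): V_uu = 1/1.05·[0.2500·0.0000 + 0.7500·0.0000] = 0.0000
Node ud (S = 121.8): V_ud = 1/1.05·[0.2500·0.0000 + 0.7500·0.0000] = 0.0000
Node dd (S = 85.74): V_dd = 1/1.05·[0.2500·0.0000 + 0.7500·12.5494] = 8.9638
Node u (S = 128.2): V_u = 1/1.05·[0.2500·0.0000 + 0.7500·0.0000] = 0.0000
Node d (S = 90.25): V_d = 1/1.05·[0.2500·0.0000 + 0.7500·8.9638] = 6.4027
Node 0 (S = 95): V_0 = 1/1.05·[0.2500·0.0000 + 0.7500·6.4027] = 4.5734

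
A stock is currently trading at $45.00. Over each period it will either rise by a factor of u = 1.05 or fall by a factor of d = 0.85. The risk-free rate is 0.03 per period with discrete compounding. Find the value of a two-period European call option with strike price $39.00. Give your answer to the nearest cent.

$8.30

Risk-neutral probability p = (1 + 0.03 − 0.85)/(1.05 − 0.85) = 0.1800/0.2000 = 0.9000
Terminal stock prices: S_uu = 49.61, S_ud = 40.16, S_dd = 32.51
Terminal payoffs (S − K): max(10.61, 0) = 10.61, max(1.163, 0) = 1.163, max(-6.488, 0) = 0
Node u (S = 47.25): V_u = 1/1.03·[0.9000·10.6125 + 0.1000·1.1625] = 9.3859
Node d (S = 38.25): V_d = 1/1.03·[0.9000·1.1625 + 0.1000·0.0000] = 1.0158
Node 0 (S = 45): V_0 = 1/1.03·[0.9000·9.3859 + 0.1000·1.0158] = 8.2999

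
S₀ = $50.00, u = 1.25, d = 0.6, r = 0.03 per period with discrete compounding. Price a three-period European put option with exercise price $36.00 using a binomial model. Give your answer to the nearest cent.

Risk-neutral probability p = (1 + 0.03 − 0.6)/(1.25 − 0.6) = 0.4300/0.6500 = 0.6615
Terminal stock prices: S_uuu = 97.66, S_uud = 46.88, S_udd = 22.5, S_ddd = 10.8
Terminal payoffs (K − S): max(-61.66, 0) = 0, max(-10.88, 0) = 0, max(13.5, 0) = 13.5, max(25.2, 0) = 25.2
Node uu (S = 78.12): V_uu = 1/1.03·[0.6615·0.0000 + 0.3385·0.0000] = 0.0000
Node ud (S = 37.5): V_ud = 1/1.03·[0.6615·0.0000 + 0.3385·13.5000] = 4.4361
Node dd (S = 18): V_dd = 1/1.03·[0.6615·13.5000 + 0.3385·25.2000] = 16.9515
Node u (S = 62.5): V_u = 1/1.03·[0.6615·0.0000 + 0.3385·4.4361] = 1.4577
Node d (S = 30): V_d = 1/1.03·[0.6615·4.4361 + 0.3385·16.9515] = 8.4195
Node 0 (S = 50): V_0 = 1/1.03·[0.6615·1.4577 + 0.3385·8.4195] = 3.7029

$3.70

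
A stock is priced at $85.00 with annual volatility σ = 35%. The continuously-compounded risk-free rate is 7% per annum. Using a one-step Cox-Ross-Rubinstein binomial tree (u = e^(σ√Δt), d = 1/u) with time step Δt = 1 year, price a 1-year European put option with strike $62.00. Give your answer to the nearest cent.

CRR parameters: u = e^(σ√Δt) = e^(0.35·√1) = 1.4191, d = 1/u = 0.7047
Per-period rate: rΔt = 0.07·1 = 0.07, so R = e^0.07 = 1.0725
Risk-neutral probability p = (e^0.07 − 0.7047)/(1.4191 − 0.7047) = 0.3678/0.7144 = 0.5149
Terminal stock prices: S_u = 120.6, S_d = 59.9
Terminal payoffs (K − S): max(-58.62, 0) = 0, max(2.102, 0) = 2.102
Node 0 (S = 85): V_0 = e^(−0.07)·[0.5149·0.0000 + 0.4851·2.1015] = 0.9506

$0.95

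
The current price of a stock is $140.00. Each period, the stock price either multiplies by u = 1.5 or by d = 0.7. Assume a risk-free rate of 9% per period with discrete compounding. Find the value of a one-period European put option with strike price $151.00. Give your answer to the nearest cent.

$24.92

Risk-neutral probability p = (1 + 0.09 − 0.7)/(1.5 − 0.7) = 0.3900/0.8000 = 0.4875
Terminal stock prices: S_u = 210, S_d = 98
Terminal payoffs (K − S): max(-59, 0) = 0, max(53, 0) = 53
Node 0 (S = 140): V_0 = 1/1.09·[0.4875·0.0000 + 0.5125·53.0000] = 24.9197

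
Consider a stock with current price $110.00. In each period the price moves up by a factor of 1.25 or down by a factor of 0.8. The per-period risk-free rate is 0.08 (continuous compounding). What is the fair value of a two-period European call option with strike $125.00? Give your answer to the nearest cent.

$15.83

Risk-neutral probability p = (e^0.08 − 0.8)/(1.25 − 0.8) = 0.2833/0.4500 = 0.6295
Terminal stock prices: S_uu = 171.9, S_ud = 110, S_dd = 70.4
Terminal payoffs (S − K): max(46.88, 0) = 46.88, max(-15, 0) = 0, max(-54.6, 0) = 0
Node u (S = 137.5): V_u = e^(−0.08)·[0.6295·46.8750 + 0.3705·0.0000] = 27.2403
Node d (S = 88): V_d = e^(−0.08)·[0.6295·0.0000 + 0.3705·0.0000] = 0.0000
Node 0 (S = 110): V_0 = e^(−0.08)·[0.6295·27.2403 + 0.3705·0.0000] = 15.8301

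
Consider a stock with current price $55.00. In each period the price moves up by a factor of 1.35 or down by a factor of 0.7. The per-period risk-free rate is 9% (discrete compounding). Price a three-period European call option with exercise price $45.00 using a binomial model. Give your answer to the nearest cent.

$23.46

Risk-neutral probability p = (1 + 0.09 − 0.7)/(1.35 − 0.7) = 0.3900/0.6500 = 0.6000
Terminal stock prices: S_uuu = 135.3, S_uud = 70.17, S_udd = 36.38, S_ddd = 18.86
Terminal payoffs (S − K): max(90.32, 0) = 90.32, max(25.17, 0) = 25.17, max(-8.618, 0) = 0, max(-26.14, 0) = 0
Node uu (S = 100.2): V_uu = 1/1.09·[0.6000·90.3206 + 0.4000·25.1663] = 58.9531
Node ud (S = 51.97): V_ud = 1/1.09·[0.6000·25.1663 + 0.4000·0.0000] = 13.8530
Node dd (S = 26.95): V_dd = 1/1.09·[0.6000·0.0000 + 0.4000·0.0000] = 0.0000
Node u (S = 74.25): V_u = 1/1.09·[0.6000·58.9531 + 0.4000·13.8530] = 37.5349
Node d (S = 38.5): V_d = 1/1.09·[0.6000·13.8530 + 0.4000·0.0000] = 7.6255
Node 0 (S = 55): V_0 = 1/1.09·[0.6000·37.5349 + 0.4000·7.6255] = 23.4598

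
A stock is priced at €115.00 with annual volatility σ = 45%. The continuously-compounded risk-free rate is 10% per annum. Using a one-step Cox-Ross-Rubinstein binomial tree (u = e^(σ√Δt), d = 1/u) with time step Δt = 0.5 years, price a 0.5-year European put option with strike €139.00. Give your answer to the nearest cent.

CRR parameters: u = e^(σ√Δt) = e^(0.45·√0.5) = 1.3746, d = 1/u = 0.7275
Per-period rate: rΔt = 0.1·0.5 = 0.05, so R = e^0.05 = 1.0513
Risk-neutral probability p = (e^0.05 − 0.7275)/(1.3746 − 0.7275) = 0.3238/0.6472 = 0.5003
Terminal stock prices: S_u = 158.1, S_d = 83.66
Terminal payoffs (K − S): max(-19.08, 0) = 0, max(55.34, 0) = 55.34
Node 0 (S = 115): V_0 = e^(−0.05)·[0.5003·0.0000 + 0.4997·55.3422] = 26.3039

€26.30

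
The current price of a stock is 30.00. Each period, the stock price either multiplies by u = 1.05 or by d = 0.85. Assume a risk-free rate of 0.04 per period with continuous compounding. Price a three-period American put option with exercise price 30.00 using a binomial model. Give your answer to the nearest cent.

0.40

Risk-neutral probability p = (e^0.04 − 0.85)/(1.05 − 0.85) = 0.1908/0.2000 = 0.9541
Terminal stock prices: S_uuu = 34.73, S_uud = 28.11, S_udd = 22.76, S_ddd = 18.42
Terminal payoffs (K − S): max(-4.729, 0) = 0, max(1.886, 0) = 1.886, max(7.241, 0) = 7.241, max(11.58, 0) = 11.58
Node uu (S = 33.08): continuation = e^(−0.04)·[0.9541·0.0000 + 0.0459·1.8862] = 0.0833; exercise value = 0.0000 ≤ continuation, so V_uu = 0.0833
Node ud (S = 26.77): continuation = e^(−0.04)·[0.9541·1.8862 + 0.0459·7.2413] = 2.0487; exercise value = 3.2250 > continuation, so V_ud = 3.2250 (exercise)
Node dd (S = 21.67): continuation = e^(−0.04)·[0.9541·7.2413 + 0.0459·11.5763] = 7.1487; exercise value = 8.3250 > continuation, so V_dd = 8.3250 (exercise)
Node u (S = 31.5): continuation = e^(−0.04)·[0.9541·0.0833 + 0.0459·3.2250] = 0.2187; exercise value = 0.0000 ≤ continuation, so V_u = 0.2187
Node d (S = 25.5): continuation = e^(−0.04)·[0.9541·3.2250 + 0.0459·8.3250] = 3.3237; exercise value = 4.5000 > continuation, so V_d = 4.5000 (exercise)
Node 0 (S = 30): continuation = e^(−0.04)·[0.9541·0.2187 + 0.0459·4.5000] = 0.3991; exercise value = 0.0000 ≤ continuation, so V_0 = 0.3991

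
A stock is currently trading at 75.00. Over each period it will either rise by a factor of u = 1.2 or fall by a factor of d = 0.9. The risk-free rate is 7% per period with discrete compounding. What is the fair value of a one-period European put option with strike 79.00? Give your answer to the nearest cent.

Risk-neutral probability p = (1 + 0.07 − 0.9)/(1.2 − 0.9) = 0.1700/0.3000 = 0.5667
Terminal stock prices: S_u = 90, S_d = 67.5
Terminal payoffs (K − S): max(-11, 0) = 0, max(11.5, 0) = 11.5
Node 0 (S = 75): V_0 = 1/1.07·[0.5667·0.0000 + 0.4333·11.5000] = 4.6573

4.66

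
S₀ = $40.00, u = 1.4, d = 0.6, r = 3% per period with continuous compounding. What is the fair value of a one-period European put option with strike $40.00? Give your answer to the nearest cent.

$7.17

Risk-neutral probability p = (e^0.03 − 0.6)/(1.4 − 0.6) = 0.4305/0.8000 = 0.5381
Terminal stock prices: S_u = 56, S_d = 24
Terminal payoffs (K − S): max(-16, 0) = 0, max(16, 0) = 16
Node 0 (S = 40): V_0 = e^(−0.03)·[0.5381·0.0000 + 0.4619·16.0000] = 7.1725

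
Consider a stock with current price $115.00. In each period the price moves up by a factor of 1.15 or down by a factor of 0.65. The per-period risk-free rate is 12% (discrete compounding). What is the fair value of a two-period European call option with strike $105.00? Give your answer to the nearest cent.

Risk-neutral probability p = (1 + 0.12 − 0.65)/(1.15 − 0.65) = 0.4700/0.5000 = 0.9400
Terminal stock prices: S_uu = 152.1, S_ud = 85.96, S_dd = 48.59
Terminal payoffs (S − K): max(47.09, 0) = 47.09, max(-19.04, 0) = 0, max(-56.41, 0) = 0
Node u (S = 132.2): V_u = 1/1.12·[0.9400·47.0875 + 0.0600·0.0000] = 39.5199
Node d (S = 74.75): V_d = 1/1.12·[0.9400·0.0000 + 0.0600·0.0000] = 0.0000
Node 0 (S = 115): V_0 = 1/1.12·[0.9400·39.5199 + 0.0600·0.0000] = 33.1685

$33.17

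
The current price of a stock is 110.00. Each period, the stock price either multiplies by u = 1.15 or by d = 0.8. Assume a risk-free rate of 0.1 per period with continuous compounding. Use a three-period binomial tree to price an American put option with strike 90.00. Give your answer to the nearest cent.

Risk-neutral probability p = (e^0.1 − 0.8)/(1.15 − 0.8) = 0.3052/0.3500 = 0.8719
Terminal stock prices: S_uuu = 167.3, S_uud = 116.4, S_udd = 80.96, S_ddd = 56.32
Terminal payoffs (K − S): max(-77.3, 0) = 0, max(-26.38, 0) = 0, max(9.04, 0) = 9.04, max(33.68, 0) = 33.68
Node uu (S = 145.5): continuation = e^(−0.1)·[0.8719·0.0000 + 0.1281·0.0000] = 0.0000; exercise value = 0.0000 ≤ continuation, so V_uu = 0.0000
Node ud (S = 101.2): continuation = e^(−0.1)·[0.8719·0.0000 + 0.1281·9.0400] = 1.0477; exercise value = 0.0000 ≤ continuation, so V_ud = 1.0477
Node dd (S = 70.4): continuation = e^(−0.1)·[0.8719·9.0400 + 0.1281·33.6800] = 11.0354; exercise value = 19.6000 > continuation, so V_dd = 19.6000 (exercise)
Node u (S = 126.5): continuation = e^(−0.1)·[0.8719·0.0000 + 0.1281·1.0477] = 0.1214; exercise value = 0.0000 ≤ continuation, so V_u = 0.1214
Node d (S = 88): continuation = e^(−0.1)·[0.8719·1.0477 + 0.1281·19.6000] = 3.0981; exercise value = 2.0000 ≤ continuation, so V_d = 3.0981
Node 0 (S = 110): continuation = e^(−0.1)·[0.8719·0.1214 + 0.1281·3.0981] = 0.4548; exercise value = 0.0000 ≤ continuation, so V_0 = 0.4548

0.45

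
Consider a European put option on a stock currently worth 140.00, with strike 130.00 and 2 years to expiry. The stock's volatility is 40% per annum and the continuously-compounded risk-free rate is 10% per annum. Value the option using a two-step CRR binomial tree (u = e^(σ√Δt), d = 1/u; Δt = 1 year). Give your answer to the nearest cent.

12.17

CRR parameters: u = e^(σ√Δt) = e^(0.4·√1) = 1.4918, d = 1/u = 0.6703
Per-period rate: rΔt = 0.1·1 = 0.1, so R = e^0.1 = 1.1052
Risk-neutral probability p = (e^0.1 − 0.6703)/(1.4918 − 0.6703) = 0.4349/0.8215 = 0.5293
Terminal stock prices: S_uu = 311.6, S_ud = 140, S_dd = 62.91
Terminal payoffs (K − S): max(-181.6, 0) = 0, max(-10, 0) = 0, max(67.09, 0) = 67.09
Node u (S = 208.9): V_u = e^(−0.1)·[0.5293·0.0000 + 0.4707·0.0000] = 0.0000
Node d (S = 93.84): V_d = e^(−0.1)·[0.5293·0.0000 + 0.4707·67.0939] = 28.5737
Node 0 (S = 140): V_0 = e^(−0.1)·[0.5293·0.0000 + 0.4707·28.5737] = 12.1688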